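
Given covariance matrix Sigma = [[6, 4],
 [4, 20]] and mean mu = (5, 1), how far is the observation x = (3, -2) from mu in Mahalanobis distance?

Step 1 — centre the observation: (x - mu) = (-2, -3).

Step 2 — invert Sigma. det(Sigma) = 6·20 - (4)² = 104.
  Sigma^{-1} = (1/det) · [[d, -b], [-b, a]] = [[0.1923, -0.0385],
 [-0.0385, 0.0577]].

Step 3 — form the quadratic (x - mu)^T · Sigma^{-1} · (x - mu):
  Sigma^{-1} · (x - mu) = (-0.2692, -0.0962).
  (x - mu)^T · [Sigma^{-1} · (x - mu)] = (-2)·(-0.2692) + (-3)·(-0.0962) = 0.8269.

Step 4 — take square root: d = √(0.8269) ≈ 0.9094.

d(x, mu) = √(0.8269) ≈ 0.9094


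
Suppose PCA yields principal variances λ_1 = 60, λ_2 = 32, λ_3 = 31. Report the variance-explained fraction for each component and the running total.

Step 1 — total variance = trace(Sigma) = Σ λ_i = 60 + 32 + 31 = 123.

Step 2 — fraction explained by component i = λ_i / Σ λ:
  PC1: 60/123 = 0.4878
  PC2: 32/123 = 0.2602
  PC3: 31/123 = 0.252

Step 3 — cumulative fraction after k components = (λ_1 + ... + λ_k) / Σ λ:
  k = 1: 60/123 = 0.4878
  k = 2: (60 + 32)/123 = 92/123 = 0.748
  k = 3: (60 + 32 + 31)/123 = 123/123 = 1

Summary (fraction, with percent):

explained: PC1 0.4878 (48.78%), PC2 0.2602 (26.02%), PC3 0.252 (25.2%);  cumulative: 0.4878, 0.748, 1


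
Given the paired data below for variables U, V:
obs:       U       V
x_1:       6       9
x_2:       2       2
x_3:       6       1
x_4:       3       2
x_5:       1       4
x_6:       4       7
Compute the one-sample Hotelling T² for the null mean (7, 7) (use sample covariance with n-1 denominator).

Step 1 — sample mean vector:
  mean(U) = (6 + 2 + 6 + 3 + 1 + 4) / 6 = 22/6 = 3.6667
  mean(V) = (9 + 2 + 1 + 2 + 4 + 7) / 6 = 25/6 = 4.1667
  x̄ = (3.6667, 4.1667),  deviation x̄ - mu_0 = (3.6667, 4.1667) - (7, 7) = (-3.3333, -2.8333).

Step 2 — sample covariance matrix, S[i,j] = (1/(n-1)) · Σ_k (x_{k,i} - mean_i) · (x_{k,j} - mean_j), divisor n-1 = 5:
  S[U,U] = ((2.3333)·(2.3333) + (-1.6667)·(-1.6667) + (2.3333)·(2.3333) + (-0.6667)·(-0.6667) + (-2.6667)·(-2.6667) + (0.3333)·(0.3333)) / 5 = 21.3333/5 = 4.2667
  S[U,V] = ((2.3333)·(4.8333) + (-1.6667)·(-2.1667) + (2.3333)·(-3.1667) + (-0.6667)·(-2.1667) + (-2.6667)·(-0.1667) + (0.3333)·(2.8333)) / 5 = 10.3333/5 = 2.0667
  S[V,V] = ((4.8333)·(4.8333) + (-2.1667)·(-2.1667) + (-3.1667)·(-3.1667) + (-2.1667)·(-2.1667) + (-0.1667)·(-0.1667) + (2.8333)·(2.8333)) / 5 = 50.8333/5 = 10.1667
  S = [[4.2667, 2.0667],
 [2.0667, 10.1667]].

Step 3 — invert S. det(S) = 4.2667·10.1667 - (2.0667)² = 39.1067.
  S^{-1} = (1/det) · [[d, -b], [-b, a]] = [[0.26, -0.0528],
 [-0.0528, 0.1091]].

Step 4 — quadratic form (x̄ - mu_0)^T · S^{-1} · (x̄ - mu_0):
  S^{-1} · (x̄ - mu_0) = (-0.7168, -0.133),
  (x̄ - mu_0)^T · [...] = (-3.3333)·(-0.7168) + (-2.8333)·(-0.133) = 2.7662.

Step 5 — scale by n: T² = 6 · 2.7662 = 16.5973.

T² ≈ 16.5973


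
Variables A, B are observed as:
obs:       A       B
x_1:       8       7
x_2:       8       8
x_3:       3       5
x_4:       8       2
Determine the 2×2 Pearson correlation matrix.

Step 1 — column means:
  mean(A) = (8 + 8 + 3 + 8) / 4 = 27/4 = 6.75
  mean(B) = (7 + 8 + 5 + 2) / 4 = 22/4 = 5.5

Step 2 — sample variances and covariances s[i,j] = (1/(n-1)) · Σ_k (x_{k,i} - mean_i) · (x_{k,j} - mean_j), with n-1 = 3:
  s[A,A] = ((1.25)·(1.25) + (1.25)·(1.25) + (-3.75)·(-3.75) + (1.25)·(1.25)) / 3 = 18.75/3 = 6.25
  s[A,B] = ((1.25)·(1.5) + (1.25)·(2.5) + (-3.75)·(-0.5) + (1.25)·(-3.5)) / 3 = 2.5/3 = 0.8333
  s[B,B] = ((1.5)·(1.5) + (2.5)·(2.5) + (-0.5)·(-0.5) + (-3.5)·(-3.5)) / 3 = 21/3 = 7
  Sample standard deviations s_i = √(s[i,i]):
  s(A) = √(6.25) = 2.5
  s(B) = √(7) = 2.6458

Step 3 — r_{ij} = s_{ij} / (s_i · s_j):
  r[A,A] = 1 (diagonal).
  r[A,B] = 0.8333 / (2.5 · 2.6458) = 0.8333 / 6.6144 = 0.126
  r[B,B] = 1 (diagonal).

R is symmetric with unit diagonal. Assembling:

R = [[1, 0.126],
 [0.126, 1]]


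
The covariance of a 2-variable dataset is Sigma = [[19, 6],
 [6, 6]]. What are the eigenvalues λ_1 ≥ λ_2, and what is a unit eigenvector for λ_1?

Step 1 — characteristic polynomial of 2×2 Sigma:
  det(Sigma - λI) = λ² - trace · λ + det = 0.
  trace = 19 + 6 = 25, det = 19·6 - (6)² = 78.
Step 2 — discriminant:
  Δ = trace² - 4·det = 625 - 312 = 313.
Step 3 — eigenvalues:
  λ = (trace ± √Δ)/2 = (25 ± 17.6918)/2,
  λ_1 = 21.3459,  λ_2 = 3.6541.

Step 4 — unit eigenvector for λ_1: solve (Sigma - λ_1 I)v = 0. First row:
  (19 - 21.3459)·v_x + (6)·v_y = 0, i.e. (-2.3459)·v_x + (6)·v_y = 0,
  so v ∝ (b, λ_1 - a) = (6, 2.3459) = u.
  ||u|| = √((6)² + (2.3459)²) = √(41.5033) ≈ 6.4423,
  v_1 = u/||u|| ≈ (0.9313, 0.3641) (||v_1|| = 1).

λ_1 = 21.3459,  λ_2 = 3.6541;  v_1 ≈ (0.9313, 0.3641)


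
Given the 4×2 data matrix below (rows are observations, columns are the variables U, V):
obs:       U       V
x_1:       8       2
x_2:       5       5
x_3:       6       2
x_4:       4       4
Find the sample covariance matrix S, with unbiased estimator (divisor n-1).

Step 1 — column means:
  mean(U) = (8 + 5 + 6 + 4) / 4 = 23/4 = 5.75
  mean(V) = (2 + 5 + 2 + 4) / 4 = 13/4 = 3.25

Step 2 — sample covariance S[i,j] = (1/(n-1)) · Σ_k (x_{k,i} - mean_i) · (x_{k,j} - mean_j), with n-1 = 3.
  S[U,U] = ((2.25)·(2.25) + (-0.75)·(-0.75) + (0.25)·(0.25) + (-1.75)·(-1.75)) / 3 = 8.75/3 = 2.9167
  S[U,V] = ((2.25)·(-1.25) + (-0.75)·(1.75) + (0.25)·(-1.25) + (-1.75)·(0.75)) / 3 = -5.75/3 = -1.9167
  S[V,V] = ((-1.25)·(-1.25) + (1.75)·(1.75) + (-1.25)·(-1.25) + (0.75)·(0.75)) / 3 = 6.75/3 = 2.25

S is symmetric (S[j,i] = S[i,j]). Assembling:

S = [[2.9167, -1.9167],
 [-1.9167, 2.25]]


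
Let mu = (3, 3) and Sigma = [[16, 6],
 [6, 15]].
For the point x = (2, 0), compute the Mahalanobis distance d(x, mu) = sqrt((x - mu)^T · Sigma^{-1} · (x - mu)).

Step 1 — centre the observation: (x - mu) = (-1, -3).

Step 2 — invert Sigma. det(Sigma) = 16·15 - (6)² = 204.
  Sigma^{-1} = (1/det) · [[d, -b], [-b, a]] = [[0.0735, -0.0294],
 [-0.0294, 0.0784]].

Step 3 — form the quadratic (x - mu)^T · Sigma^{-1} · (x - mu):
  Sigma^{-1} · (x - mu) = (0.0147, -0.2059).
  (x - mu)^T · [Sigma^{-1} · (x - mu)] = (-1)·(0.0147) + (-3)·(-0.2059) = 0.6029.

Step 4 — take square root: d = √(0.6029) ≈ 0.7765.

d(x, mu) = √(0.6029) ≈ 0.7765


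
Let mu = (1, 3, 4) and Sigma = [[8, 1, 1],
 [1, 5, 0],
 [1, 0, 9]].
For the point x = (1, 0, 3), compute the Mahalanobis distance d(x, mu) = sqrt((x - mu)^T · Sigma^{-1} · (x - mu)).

Step 1 — centre the observation: (x - mu) = (0, -3, -1).

Step 2 — invert Sigma (cofactor / det for 3×3, or solve directly):
  Sigma^{-1} = [[0.1301, -0.026, -0.0145],
 [-0.026, 0.2052, 0.0029],
 [-0.0145, 0.0029, 0.1127]].

Step 3 — form the quadratic (x - mu)^T · Sigma^{-1} · (x - mu):
  Sigma^{-1} · (x - mu) = (0.0925, -0.6185, -0.1214).
  (x - mu)^T · [Sigma^{-1} · (x - mu)] = (0)·(0.0925) + (-3)·(-0.6185) + (-1)·(-0.1214) = 1.9769.

Step 4 — take square root: d = √(1.9769) ≈ 1.406.

d(x, mu) = √(1.9769) ≈ 1.406


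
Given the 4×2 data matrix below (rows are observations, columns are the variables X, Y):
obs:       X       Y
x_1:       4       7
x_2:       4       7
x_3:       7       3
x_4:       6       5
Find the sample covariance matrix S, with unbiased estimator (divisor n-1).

Step 1 — column means:
  mean(X) = (4 + 4 + 7 + 6) / 4 = 21/4 = 5.25
  mean(Y) = (7 + 7 + 3 + 5) / 4 = 22/4 = 5.5

Step 2 — sample covariance S[i,j] = (1/(n-1)) · Σ_k (x_{k,i} - mean_i) · (x_{k,j} - mean_j), with n-1 = 3.
  S[X,X] = ((-1.25)·(-1.25) + (-1.25)·(-1.25) + (1.75)·(1.75) + (0.75)·(0.75)) / 3 = 6.75/3 = 2.25
  S[X,Y] = ((-1.25)·(1.5) + (-1.25)·(1.5) + (1.75)·(-2.5) + (0.75)·(-0.5)) / 3 = -8.5/3 = -2.8333
  S[Y,Y] = ((1.5)·(1.5) + (1.5)·(1.5) + (-2.5)·(-2.5) + (-0.5)·(-0.5)) / 3 = 11/3 = 3.6667

S is symmetric (S[j,i] = S[i,j]). Assembling:

S = [[2.25, -2.8333],
 [-2.8333, 3.6667]]


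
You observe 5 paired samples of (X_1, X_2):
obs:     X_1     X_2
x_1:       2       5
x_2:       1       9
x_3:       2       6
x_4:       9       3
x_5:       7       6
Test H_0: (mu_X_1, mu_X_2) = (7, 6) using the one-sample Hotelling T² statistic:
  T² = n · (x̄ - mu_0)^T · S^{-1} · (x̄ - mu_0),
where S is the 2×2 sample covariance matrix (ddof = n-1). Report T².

Step 1 — sample mean vector:
  mean(X_1) = (2 + 1 + 2 + 9 + 7) / 5 = 21/5 = 4.2
  mean(X_2) = (5 + 9 + 6 + 3 + 6) / 5 = 29/5 = 5.8
  x̄ = (4.2, 5.8),  deviation x̄ - mu_0 = (4.2, 5.8) - (7, 6) = (-2.8, -0.2).

Step 2 — sample covariance matrix, S[i,j] = (1/(n-1)) · Σ_k (x_{k,i} - mean_i) · (x_{k,j} - mean_j), divisor n-1 = 4:
  S[X_1,X_1] = ((-2.2)·(-2.2) + (-3.2)·(-3.2) + (-2.2)·(-2.2) + (4.8)·(4.8) + (2.8)·(2.8)) / 4 = 50.8/4 = 12.7
  S[X_1,X_2] = ((-2.2)·(-0.8) + (-3.2)·(3.2) + (-2.2)·(0.2) + (4.8)·(-2.8) + (2.8)·(0.2)) / 4 = -21.8/4 = -5.45
  S[X_2,X_2] = ((-0.8)·(-0.8) + (3.2)·(3.2) + (0.2)·(0.2) + (-2.8)·(-2.8) + (0.2)·(0.2)) / 4 = 18.8/4 = 4.7
  S = [[12.7, -5.45],
 [-5.45, 4.7]].

Step 3 — invert S. det(S) = 12.7·4.7 - (-5.45)² = 29.9875.
  S^{-1} = (1/det) · [[d, -b], [-b, a]] = [[0.1567, 0.1817],
 [0.1817, 0.4235]].

Step 4 — quadratic form (x̄ - mu_0)^T · S^{-1} · (x̄ - mu_0):
  S^{-1} · (x̄ - mu_0) = (-0.4752, -0.5936),
  (x̄ - mu_0)^T · [...] = (-2.8)·(-0.4752) + (-0.2)·(-0.5936) = 1.4493.

Step 5 — scale by n: T² = 5 · 1.4493 = 7.2464.

T² ≈ 7.2464


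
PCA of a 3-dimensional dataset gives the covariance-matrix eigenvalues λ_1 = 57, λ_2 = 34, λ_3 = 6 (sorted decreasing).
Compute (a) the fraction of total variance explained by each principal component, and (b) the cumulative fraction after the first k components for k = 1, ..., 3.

Step 1 — total variance = trace(Sigma) = Σ λ_i = 57 + 34 + 6 = 97.

Step 2 — fraction explained by component i = λ_i / Σ λ:
  PC1: 57/97 = 0.5876
  PC2: 34/97 = 0.3505
  PC3: 6/97 = 0.0619

Step 3 — cumulative fraction after k components = (λ_1 + ... + λ_k) / Σ λ:
  k = 1: 57/97 = 0.5876
  k = 2: (57 + 34)/97 = 91/97 = 0.9381
  k = 3: (57 + 34 + 6)/97 = 97/97 = 1

Summary (fraction, with percent):

explained: PC1 0.5876 (58.76%), PC2 0.3505 (35.05%), PC3 0.0619 (6.19%);  cumulative: 0.5876, 0.9381, 1


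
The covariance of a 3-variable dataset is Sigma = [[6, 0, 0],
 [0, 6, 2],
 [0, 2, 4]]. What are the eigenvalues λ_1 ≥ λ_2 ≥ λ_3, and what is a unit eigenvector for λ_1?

Step 1 — characteristic polynomial p(λ) = det(λI - Sigma) = λ³ - tr·λ² + c_1·λ - det, where tr = trace, c_1 = sum of the principal 2×2 minors, det = det(Sigma):
  tr = 6 + 6 + 4 = 16,
  c_1 = (6·6 - (0)²) + (6·4 - (0)²) + (6·4 - (2)²) = 36 + 24 + 20 = 80,
  det = 6·(6·4 - (2)²) - (0)·((0)·4 - (2)·(0)) + (0)·((0)·(2) - 6·(0)) = 6·(20) - (0)·(0) + (0)·(0) = 120.
  So p(λ) = λ³ - 16λ² + 80λ - 120.
Step 2 — look for an integer root (rational root theorem: any rational root is an integer divisor of 120). Testing λ = 6:
  p(6) = 216 - 576 + 480 - 120 = 0  ✓
  Dividing out (λ - 6): p(λ) = (λ - 6)(λ² - 10λ + 20).
Step 3 — remaining eigenvalues from the quadratic λ² - 10λ + 20 = 0:
  Δ = 10² - 4·20 = 100 - 80 = 20,  λ = (10 ± √20)/2 = (10 ± 4.4721)/2 ≈ 7.2361 or 2.7639.
  Sorted: λ_1 = 7.2361,  λ_2 = 6,  λ_3 = 2.7639  (check: sum = 16 = tr ✓).

Step 4 — unit eigenvector for λ_1 ≈ 7.2361: v spans the null space of (Sigma - λ_1 I), whose rows are
  r_1 = (-1.2361, 0, 0),  r_2 = (0, -1.2361, 2),  r_3 = (0, 2, -3.2361).
  v is orthogonal to every row, so take v ∝ r_1 × r_2 = ((0)·(2) - (0)·(-1.2361), (0)·(0) - (-1.2361)·(2), (-1.2361)·(-1.2361) - (0)·(0)) ≈ (0, 2.4721, 1.5279).
  Let u = (0, 2.4721, 1.5279).
  ||u|| = √((0)² + (2.4721)² + (1.5279)²) = √(8.4458) ≈ 2.9062,  v_1 = u/||u|| ≈ (0, 0.8507, 0.5257) (||v_1|| = 1).

λ_1 = 7.2361,  λ_2 = 6,  λ_3 = 2.7639;  v_1 ≈ (0, 0.8507, 0.5257)


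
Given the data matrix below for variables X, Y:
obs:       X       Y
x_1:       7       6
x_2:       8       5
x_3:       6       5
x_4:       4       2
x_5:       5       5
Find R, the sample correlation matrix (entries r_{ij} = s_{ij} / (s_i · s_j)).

Step 1 — column means:
  mean(X) = (7 + 8 + 6 + 4 + 5) / 5 = 30/5 = 6
  mean(Y) = (6 + 5 + 5 + 2 + 5) / 5 = 23/5 = 4.6

Step 2 — sample variances and covariances s[i,j] = (1/(n-1)) · Σ_k (x_{k,i} - mean_i) · (x_{k,j} - mean_j), with n-1 = 4:
  s[X,X] = ((1)·(1) + (2)·(2) + (0)·(0) + (-2)·(-2) + (-1)·(-1)) / 4 = 10/4 = 2.5
  s[X,Y] = ((1)·(1.4) + (2)·(0.4) + (0)·(0.4) + (-2)·(-2.6) + (-1)·(0.4)) / 4 = 7/4 = 1.75
  s[Y,Y] = ((1.4)·(1.4) + (0.4)·(0.4) + (0.4)·(0.4) + (-2.6)·(-2.6) + (0.4)·(0.4)) / 4 = 9.2/4 = 2.3
  Sample standard deviations s_i = √(s[i,i]):
  s(X) = √(2.5) = 1.5811
  s(Y) = √(2.3) = 1.5166

Step 3 — r_{ij} = s_{ij} / (s_i · s_j):
  r[X,X] = 1 (diagonal).
  r[X,Y] = 1.75 / (1.5811 · 1.5166) = 1.75 / 2.3979 = 0.7298
  r[Y,Y] = 1 (diagonal).

R is symmetric with unit diagonal. Assembling:

R = [[1, 0.7298],
 [0.7298, 1]]


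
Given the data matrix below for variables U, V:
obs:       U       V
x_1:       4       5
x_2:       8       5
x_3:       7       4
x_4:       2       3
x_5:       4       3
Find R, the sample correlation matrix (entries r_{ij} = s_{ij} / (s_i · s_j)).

Step 1 — column means:
  mean(U) = (4 + 8 + 7 + 2 + 4) / 5 = 25/5 = 5
  mean(V) = (5 + 5 + 4 + 3 + 3) / 5 = 20/5 = 4

Step 2 — sample variances and covariances s[i,j] = (1/(n-1)) · Σ_k (x_{k,i} - mean_i) · (x_{k,j} - mean_j), with n-1 = 4:
  s[U,U] = ((-1)·(-1) + (3)·(3) + (2)·(2) + (-3)·(-3) + (-1)·(-1)) / 4 = 24/4 = 6
  s[U,V] = ((-1)·(1) + (3)·(1) + (2)·(0) + (-3)·(-1) + (-1)·(-1)) / 4 = 6/4 = 1.5
  s[V,V] = ((1)·(1) + (1)·(1) + (0)·(0) + (-1)·(-1) + (-1)·(-1)) / 4 = 4/4 = 1
  Sample standard deviations s_i = √(s[i,i]):
  s(U) = √(6) = 2.4495
  s(V) = √(1) = 1

Step 3 — r_{ij} = s_{ij} / (s_i · s_j):
  r[U,U] = 1 (diagonal).
  r[U,V] = 1.5 / (2.4495 · 1) = 1.5 / 2.4495 = 0.6124
  r[V,V] = 1 (diagonal).

R is symmetric with unit diagonal. Assembling:

R = [[1, 0.6124],
 [0.6124, 1]]


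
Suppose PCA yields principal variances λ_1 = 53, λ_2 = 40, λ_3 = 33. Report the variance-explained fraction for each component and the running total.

Step 1 — total variance = trace(Sigma) = Σ λ_i = 53 + 40 + 33 = 126.

Step 2 — fraction explained by component i = λ_i / Σ λ:
  PC1: 53/126 = 0.4206
  PC2: 40/126 = 0.3175
  PC3: 33/126 = 0.2619

Step 3 — cumulative fraction after k components = (λ_1 + ... + λ_k) / Σ λ:
  k = 1: 53/126 = 0.4206
  k = 2: (53 + 40)/126 = 93/126 = 0.7381
  k = 3: (53 + 40 + 33)/126 = 126/126 = 1

Summary (fraction, with percent):

explained: PC1 0.4206 (42.06%), PC2 0.3175 (31.75%), PC3 0.2619 (26.19%);  cumulative: 0.4206, 0.7381, 1


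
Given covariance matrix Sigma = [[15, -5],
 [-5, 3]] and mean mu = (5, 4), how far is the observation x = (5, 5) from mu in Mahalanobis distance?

Step 1 — centre the observation: (x - mu) = (0, 1).

Step 2 — invert Sigma. det(Sigma) = 15·3 - (-5)² = 20.
  Sigma^{-1} = (1/det) · [[d, -b], [-b, a]] = [[0.15, 0.25],
 [0.25, 0.75]].

Step 3 — form the quadratic (x - mu)^T · Sigma^{-1} · (x - mu):
  Sigma^{-1} · (x - mu) = (0.25, 0.75).
  (x - mu)^T · [Sigma^{-1} · (x - mu)] = (0)·(0.25) + (1)·(0.75) = 0.75.

Step 4 — take square root: d = √(0.75) ≈ 0.866.

d(x, mu) = √(0.75) ≈ 0.866


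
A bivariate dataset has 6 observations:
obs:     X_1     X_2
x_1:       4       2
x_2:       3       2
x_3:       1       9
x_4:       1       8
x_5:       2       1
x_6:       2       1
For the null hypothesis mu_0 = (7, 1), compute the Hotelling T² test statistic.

Step 1 — sample mean vector:
  mean(X_1) = (4 + 3 + 1 + 1 + 2 + 2) / 6 = 13/6 = 2.1667
  mean(X_2) = (2 + 2 + 9 + 8 + 1 + 1) / 6 = 23/6 = 3.8333
  x̄ = (2.1667, 3.8333),  deviation x̄ - mu_0 = (2.1667, 3.8333) - (7, 1) = (-4.8333, 2.8333).

Step 2 — sample covariance matrix, S[i,j] = (1/(n-1)) · Σ_k (x_{k,i} - mean_i) · (x_{k,j} - mean_j), divisor n-1 = 5:
  S[X_1,X_1] = ((1.8333)·(1.8333) + (0.8333)·(0.8333) + (-1.1667)·(-1.1667) + (-1.1667)·(-1.1667) + (-0.1667)·(-0.1667) + (-0.1667)·(-0.1667)) / 5 = 6.8333/5 = 1.3667
  S[X_1,X_2] = ((1.8333)·(-1.8333) + (0.8333)·(-1.8333) + (-1.1667)·(5.1667) + (-1.1667)·(4.1667) + (-0.1667)·(-2.8333) + (-0.1667)·(-2.8333)) / 5 = -14.8333/5 = -2.9667
  S[X_2,X_2] = ((-1.8333)·(-1.8333) + (-1.8333)·(-1.8333) + (5.1667)·(5.1667) + (4.1667)·(4.1667) + (-2.8333)·(-2.8333) + (-2.8333)·(-2.8333)) / 5 = 66.8333/5 = 13.3667
  S = [[1.3667, -2.9667],
 [-2.9667, 13.3667]].

Step 3 — invert S. det(S) = 1.3667·13.3667 - (-2.9667)² = 9.4667.
  S^{-1} = (1/det) · [[d, -b], [-b, a]] = [[1.412, 0.3134],
 [0.3134, 0.1444]].

Step 4 — quadratic form (x̄ - mu_0)^T · S^{-1} · (x̄ - mu_0):
  S^{-1} · (x̄ - mu_0) = (-5.9366, -1.1056),
  (x̄ - mu_0)^T · [...] = (-4.8333)·(-5.9366) + (2.8333)·(-1.1056) = 25.561.

Step 5 — scale by n: T² = 6 · 25.561 = 153.3662.

T² ≈ 153.3662


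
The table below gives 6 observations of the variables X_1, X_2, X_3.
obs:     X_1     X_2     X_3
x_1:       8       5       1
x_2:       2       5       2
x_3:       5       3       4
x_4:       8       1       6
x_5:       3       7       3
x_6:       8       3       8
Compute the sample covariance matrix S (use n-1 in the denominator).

Step 1 — column means:
  mean(X_1) = (8 + 2 + 5 + 8 + 3 + 8) / 6 = 34/6 = 5.6667
  mean(X_2) = (5 + 5 + 3 + 1 + 7 + 3) / 6 = 24/6 = 4
  mean(X_3) = (1 + 2 + 4 + 6 + 3 + 8) / 6 = 24/6 = 4

Step 2 — sample covariance S[i,j] = (1/(n-1)) · Σ_k (x_{k,i} - mean_i) · (x_{k,j} - mean_j), with n-1 = 5.
  S[X_1,X_1] = ((2.3333)·(2.3333) + (-3.6667)·(-3.6667) + (-0.6667)·(-0.6667) + (2.3333)·(2.3333) + (-2.6667)·(-2.6667) + (2.3333)·(2.3333)) / 5 = 37.3333/5 = 7.4667
  S[X_1,X_2] = ((2.3333)·(1) + (-3.6667)·(1) + (-0.6667)·(-1) + (2.3333)·(-3) + (-2.6667)·(3) + (2.3333)·(-1)) / 5 = -18/5 = -3.6
  S[X_1,X_3] = ((2.3333)·(-3) + (-3.6667)·(-2) + (-0.6667)·(0) + (2.3333)·(2) + (-2.6667)·(-1) + (2.3333)·(4)) / 5 = 17/5 = 3.4
  S[X_2,X_2] = ((1)·(1) + (1)·(1) + (-1)·(-1) + (-3)·(-3) + (3)·(3) + (-1)·(-1)) / 5 = 22/5 = 4.4
  S[X_2,X_3] = ((1)·(-3) + (1)·(-2) + (-1)·(0) + (-3)·(2) + (3)·(-1) + (-1)·(4)) / 5 = -18/5 = -3.6
  S[X_3,X_3] = ((-3)·(-3) + (-2)·(-2) + (0)·(0) + (2)·(2) + (-1)·(-1) + (4)·(4)) / 5 = 34/5 = 6.8

S is symmetric (S[j,i] = S[i,j]). Assembling:

S = [[7.4667, -3.6, 3.4],
 [-3.6, 4.4, -3.6],
 [3.4, -3.6, 6.8]]


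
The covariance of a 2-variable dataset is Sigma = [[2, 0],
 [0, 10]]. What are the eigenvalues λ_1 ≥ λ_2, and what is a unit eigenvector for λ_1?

Step 1 — characteristic polynomial of 2×2 Sigma:
  det(Sigma - λI) = λ² - trace · λ + det = 0.
  trace = 2 + 10 = 12, det = 2·10 - (0)² = 20.
Step 2 — discriminant:
  Δ = trace² - 4·det = 144 - 80 = 64.
Step 3 — eigenvalues:
  λ = (trace ± √Δ)/2 = (12 ± 8)/2,
  λ_1 = 10,  λ_2 = 2.

Step 4 — unit eigenvector for λ_1: Sigma is diagonal, so its eigenvectors are the coordinate axes. λ_1 = 10 is the diagonal entry on the second coordinate axis, hence
  v_1 = (0, 1) (||v_1|| = 1).

λ_1 = 10,  λ_2 = 2;  v_1 ≈ (0, 1)


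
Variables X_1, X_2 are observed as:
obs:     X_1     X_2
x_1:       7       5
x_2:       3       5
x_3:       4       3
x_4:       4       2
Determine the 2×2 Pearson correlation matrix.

Step 1 — column means:
  mean(X_1) = (7 + 3 + 4 + 4) / 4 = 18/4 = 4.5
  mean(X_2) = (5 + 5 + 3 + 2) / 4 = 15/4 = 3.75

Step 2 — sample variances and covariances s[i,j] = (1/(n-1)) · Σ_k (x_{k,i} - mean_i) · (x_{k,j} - mean_j), with n-1 = 3:
  s[X_1,X_1] = ((2.5)·(2.5) + (-1.5)·(-1.5) + (-0.5)·(-0.5) + (-0.5)·(-0.5)) / 3 = 9/3 = 3
  s[X_1,X_2] = ((2.5)·(1.25) + (-1.5)·(1.25) + (-0.5)·(-0.75) + (-0.5)·(-1.75)) / 3 = 2.5/3 = 0.8333
  s[X_2,X_2] = ((1.25)·(1.25) + (1.25)·(1.25) + (-0.75)·(-0.75) + (-1.75)·(-1.75)) / 3 = 6.75/3 = 2.25
  Sample standard deviations s_i = √(s[i,i]):
  s(X_1) = √(3) = 1.7321
  s(X_2) = √(2.25) = 1.5

Step 3 — r_{ij} = s_{ij} / (s_i · s_j):
  r[X_1,X_1] = 1 (diagonal).
  r[X_1,X_2] = 0.8333 / (1.7321 · 1.5) = 0.8333 / 2.5981 = 0.3208
  r[X_2,X_2] = 1 (diagonal).

R is symmetric with unit diagonal. Assembling:

R = [[1, 0.3208],
 [0.3208, 1]]


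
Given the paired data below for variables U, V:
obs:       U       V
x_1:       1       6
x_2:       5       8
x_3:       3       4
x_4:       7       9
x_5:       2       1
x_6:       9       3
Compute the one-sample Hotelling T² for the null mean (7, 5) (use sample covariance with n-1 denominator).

Step 1 — sample mean vector:
  mean(U) = (1 + 5 + 3 + 7 + 2 + 9) / 6 = 27/6 = 4.5
  mean(V) = (6 + 8 + 4 + 9 + 1 + 3) / 6 = 31/6 = 5.1667
  x̄ = (4.5, 5.1667),  deviation x̄ - mu_0 = (4.5, 5.1667) - (7, 5) = (-2.5, 0.1667).

Step 2 — sample covariance matrix, S[i,j] = (1/(n-1)) · Σ_k (x_{k,i} - mean_i) · (x_{k,j} - mean_j), divisor n-1 = 5:
  S[U,U] = ((-3.5)·(-3.5) + (0.5)·(0.5) + (-1.5)·(-1.5) + (2.5)·(2.5) + (-2.5)·(-2.5) + (4.5)·(4.5)) / 5 = 47.5/5 = 9.5
  S[U,V] = ((-3.5)·(0.8333) + (0.5)·(2.8333) + (-1.5)·(-1.1667) + (2.5)·(3.8333) + (-2.5)·(-4.1667) + (4.5)·(-2.1667)) / 5 = 10.5/5 = 2.1
  S[V,V] = ((0.8333)·(0.8333) + (2.8333)·(2.8333) + (-1.1667)·(-1.1667) + (3.8333)·(3.8333) + (-4.1667)·(-4.1667) + (-2.1667)·(-2.1667)) / 5 = 46.8333/5 = 9.3667
  S = [[9.5, 2.1],
 [2.1, 9.3667]].

Step 3 — invert S. det(S) = 9.5·9.3667 - (2.1)² = 84.5733.
  S^{-1} = (1/det) · [[d, -b], [-b, a]] = [[0.1108, -0.0248],
 [-0.0248, 0.1123]].

Step 4 — quadratic form (x̄ - mu_0)^T · S^{-1} · (x̄ - mu_0):
  S^{-1} · (x̄ - mu_0) = (-0.281, 0.0808),
  (x̄ - mu_0)^T · [...] = (-2.5)·(-0.281) + (0.1667)·(0.0808) = 0.716.

Step 5 — scale by n: T² = 6 · 0.716 = 4.2961.

T² ≈ 4.2961


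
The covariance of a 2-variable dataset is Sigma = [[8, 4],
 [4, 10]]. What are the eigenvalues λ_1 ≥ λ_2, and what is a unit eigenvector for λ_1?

Step 1 — characteristic polynomial of 2×2 Sigma:
  det(Sigma - λI) = λ² - trace · λ + det = 0.
  trace = 8 + 10 = 18, det = 8·10 - (4)² = 64.
Step 2 — discriminant:
  Δ = trace² - 4·det = 324 - 256 = 68.
Step 3 — eigenvalues:
  λ = (trace ± √Δ)/2 = (18 ± 8.2462)/2,
  λ_1 = 13.1231,  λ_2 = 4.8769.

Step 4 — unit eigenvector for λ_1: solve (Sigma - λ_1 I)v = 0. First row:
  (8 - 13.1231)·v_x + (4)·v_y = 0, i.e. (-5.1231)·v_x + (4)·v_y = 0,
  so v ∝ (b, λ_1 - a) = (4, 5.1231) = u.
  ||u|| = √((4)² + (5.1231)²) = √(42.2462) ≈ 6.4997,
  v_1 = u/||u|| ≈ (0.6154, 0.7882) (||v_1|| = 1).

λ_1 = 13.1231,  λ_2 = 4.8769;  v_1 ≈ (0.6154, 0.7882)


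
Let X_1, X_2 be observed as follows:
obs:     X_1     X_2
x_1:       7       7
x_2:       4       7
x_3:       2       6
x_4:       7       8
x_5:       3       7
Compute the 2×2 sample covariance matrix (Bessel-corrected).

Step 1 — column means:
  mean(X_1) = (7 + 4 + 2 + 7 + 3) / 5 = 23/5 = 4.6
  mean(X_2) = (7 + 7 + 6 + 8 + 7) / 5 = 35/5 = 7

Step 2 — sample covariance S[i,j] = (1/(n-1)) · Σ_k (x_{k,i} - mean_i) · (x_{k,j} - mean_j), with n-1 = 4.
  S[X_1,X_1] = ((2.4)·(2.4) + (-0.6)·(-0.6) + (-2.6)·(-2.6) + (2.4)·(2.4) + (-1.6)·(-1.6)) / 4 = 21.2/4 = 5.3
  S[X_1,X_2] = ((2.4)·(0) + (-0.6)·(0) + (-2.6)·(-1) + (2.4)·(1) + (-1.6)·(0)) / 4 = 5/4 = 1.25
  S[X_2,X_2] = ((0)·(0) + (0)·(0) + (-1)·(-1) + (1)·(1) + (0)·(0)) / 4 = 2/4 = 0.5

S is symmetric (S[j,i] = S[i,j]). Assembling:

S = [[5.3, 1.25],
 [1.25, 0.5]]


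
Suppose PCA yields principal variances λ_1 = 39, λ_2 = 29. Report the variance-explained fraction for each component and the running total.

Step 1 — total variance = trace(Sigma) = Σ λ_i = 39 + 29 = 68.

Step 2 — fraction explained by component i = λ_i / Σ λ:
  PC1: 39/68 = 0.5735
  PC2: 29/68 = 0.4265

Step 3 — cumulative fraction after k components = (λ_1 + ... + λ_k) / Σ λ:
  k = 1: 39/68 = 0.5735
  k = 2: (39 + 29)/68 = 68/68 = 1

Summary (fraction, with percent):

explained: PC1 0.5735 (57.35%), PC2 0.4265 (42.65%);  cumulative: 0.5735, 1


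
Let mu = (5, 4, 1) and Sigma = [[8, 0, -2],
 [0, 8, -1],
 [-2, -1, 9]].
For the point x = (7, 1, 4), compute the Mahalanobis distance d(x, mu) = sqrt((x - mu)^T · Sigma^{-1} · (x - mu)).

Step 1 — centre the observation: (x - mu) = (2, -3, 3).

Step 2 — invert Sigma (cofactor / det for 3×3, or solve directly):
  Sigma^{-1} = [[0.1325, 0.0037, 0.0299],
 [0.0037, 0.1269, 0.0149],
 [0.0299, 0.0149, 0.1194]].

Step 3 — form the quadratic (x - mu)^T · Sigma^{-1} · (x - mu):
  Sigma^{-1} · (x - mu) = (0.3433, -0.3284, 0.3731).
  (x - mu)^T · [Sigma^{-1} · (x - mu)] = (2)·(0.3433) + (-3)·(-0.3284) + (3)·(0.3731) = 2.791.

Step 4 — take square root: d = √(2.791) ≈ 1.6706.

d(x, mu) = √(2.791) ≈ 1.6706


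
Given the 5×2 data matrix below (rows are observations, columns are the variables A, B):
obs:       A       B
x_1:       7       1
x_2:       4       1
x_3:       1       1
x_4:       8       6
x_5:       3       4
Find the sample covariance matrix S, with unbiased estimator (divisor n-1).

Step 1 — column means:
  mean(A) = (7 + 4 + 1 + 8 + 3) / 5 = 23/5 = 4.6
  mean(B) = (1 + 1 + 1 + 6 + 4) / 5 = 13/5 = 2.6

Step 2 — sample covariance S[i,j] = (1/(n-1)) · Σ_k (x_{k,i} - mean_i) · (x_{k,j} - mean_j), with n-1 = 4.
  S[A,A] = ((2.4)·(2.4) + (-0.6)·(-0.6) + (-3.6)·(-3.6) + (3.4)·(3.4) + (-1.6)·(-1.6)) / 4 = 33.2/4 = 8.3
  S[A,B] = ((2.4)·(-1.6) + (-0.6)·(-1.6) + (-3.6)·(-1.6) + (3.4)·(3.4) + (-1.6)·(1.4)) / 4 = 12.2/4 = 3.05
  S[B,B] = ((-1.6)·(-1.6) + (-1.6)·(-1.6) + (-1.6)·(-1.6) + (3.4)·(3.4) + (1.4)·(1.4)) / 4 = 21.2/4 = 5.3

S is symmetric (S[j,i] = S[i,j]). Assembling:

S = [[8.3, 3.05],
 [3.05, 5.3]]


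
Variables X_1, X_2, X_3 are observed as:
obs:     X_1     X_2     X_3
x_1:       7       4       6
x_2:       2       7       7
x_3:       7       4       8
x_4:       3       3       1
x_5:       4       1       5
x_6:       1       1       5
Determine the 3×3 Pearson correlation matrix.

Step 1 — column means:
  mean(X_1) = (7 + 2 + 7 + 3 + 4 + 1) / 6 = 24/6 = 4
  mean(X_2) = (4 + 7 + 4 + 3 + 1 + 1) / 6 = 20/6 = 3.3333
  mean(X_3) = (6 + 7 + 8 + 1 + 5 + 5) / 6 = 32/6 = 5.3333

Step 2 — sample variances and covariances s[i,j] = (1/(n-1)) · Σ_k (x_{k,i} - mean_i) · (x_{k,j} - mean_j), with n-1 = 5:
  s[X_1,X_1] = ((3)·(3) + (-2)·(-2) + (3)·(3) + (-1)·(-1) + (0)·(0) + (-3)·(-3)) / 5 = 32/5 = 6.4
  s[X_1,X_2] = ((3)·(0.6667) + (-2)·(3.6667) + (3)·(0.6667) + (-1)·(-0.3333) + (0)·(-2.3333) + (-3)·(-2.3333)) / 5 = 4/5 = 0.8
  s[X_1,X_3] = ((3)·(0.6667) + (-2)·(1.6667) + (3)·(2.6667) + (-1)·(-4.3333) + (0)·(-0.3333) + (-3)·(-0.3333)) / 5 = 12/5 = 2.4
  s[X_2,X_2] = ((0.6667)·(0.6667) + (3.6667)·(3.6667) + (0.6667)·(0.6667) + (-0.3333)·(-0.3333) + (-2.3333)·(-2.3333) + (-2.3333)·(-2.3333)) / 5 = 25.3333/5 = 5.0667
  s[X_2,X_3] = ((0.6667)·(0.6667) + (3.6667)·(1.6667) + (0.6667)·(2.6667) + (-0.3333)·(-4.3333) + (-2.3333)·(-0.3333) + (-2.3333)·(-0.3333)) / 5 = 11.3333/5 = 2.2667
  s[X_3,X_3] = ((0.6667)·(0.6667) + (1.6667)·(1.6667) + (2.6667)·(2.6667) + (-4.3333)·(-4.3333) + (-0.3333)·(-0.3333) + (-0.3333)·(-0.3333)) / 5 = 29.3333/5 = 5.8667
  Sample standard deviations s_i = √(s[i,i]):
  s(X_1) = √(6.4) = 2.5298
  s(X_2) = √(5.0667) = 2.2509
  s(X_3) = √(5.8667) = 2.4221

Step 3 — r_{ij} = s_{ij} / (s_i · s_j):
  r[X_1,X_1] = 1 (diagonal).
  r[X_1,X_2] = 0.8 / (2.5298 · 2.2509) = 0.8 / 5.6944 = 0.1405
  r[X_1,X_3] = 2.4 / (2.5298 · 2.4221) = 2.4 / 6.1275 = 0.3917
  r[X_2,X_2] = 1 (diagonal).
  r[X_2,X_3] = 2.2667 / (2.2509 · 2.4221) = 2.2667 / 5.452 = 0.4157
  r[X_3,X_3] = 1 (diagonal).

R is symmetric with unit diagonal. Assembling:

R = [[1, 0.1405, 0.3917],
 [0.1405, 1, 0.4157],
 [0.3917, 0.4157, 1]]


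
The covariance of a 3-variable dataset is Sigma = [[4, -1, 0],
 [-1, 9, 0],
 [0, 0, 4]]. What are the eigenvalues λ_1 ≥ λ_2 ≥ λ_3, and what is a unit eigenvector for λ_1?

Step 1 — characteristic polynomial p(λ) = det(λI - Sigma) = λ³ - tr·λ² + c_1·λ - det, where tr = trace, c_1 = sum of the principal 2×2 minors, det = det(Sigma):
  tr = 4 + 9 + 4 = 17,
  c_1 = (4·9 - (-1)²) + (4·4 - (0)²) + (9·4 - (0)²) = 35 + 16 + 36 = 87,
  det = 4·(9·4 - (0)²) - (-1)·((-1)·4 - (0)·(0)) + (0)·((-1)·(0) - 9·(0)) = 4·(36) - (-1)·(-4) + (0)·(0) = 140.
  So p(λ) = λ³ - 17λ² + 87λ - 140.
Step 2 — look for an integer root (rational root theorem: any rational root is an integer divisor of 140). Testing λ = 4:
  p(4) = 64 - 272 + 348 - 140 = 0  ✓
  Dividing out (λ - 4): p(λ) = (λ - 4)(λ² - 13λ + 35).
Step 3 — remaining eigenvalues from the quadratic λ² - 13λ + 35 = 0:
  Δ = 13² - 4·35 = 169 - 140 = 29,  λ = (13 ± √29)/2 = (13 ± 5.3852)/2 ≈ 9.1926 or 3.8074.
  Sorted: λ_1 = 9.1926,  λ_2 = 4,  λ_3 = 3.8074  (check: sum = 17 = tr ✓).

Step 4 — unit eigenvector for λ_1 ≈ 9.1926: v spans the null space of (Sigma - λ_1 I), whose rows are
  r_1 = (-5.1926, -1, 0),  r_2 = (-1, -0.1926, 0),  r_3 = (0, 0, -5.1926).
  v is orthogonal to every row, so take v ∝ r_1 × r_3 = ((-1)·(-5.1926) - (0)·(0), (0)·(0) - (-5.1926)·(-5.1926), (-5.1926)·(0) - (-1)·(0)) ≈ (5.1926, -26.9629, 0).
  Let u = (5.1926, -26.9629, 0).
  ||u|| = √((5.1926)² + (-26.9629)² + (0)²) = √(753.9615) ≈ 27.4584,  v_1 = u/||u|| ≈ (0.1891, -0.982, 0) (||v_1|| = 1).

λ_1 = 9.1926,  λ_2 = 4,  λ_3 = 3.8074;  v_1 ≈ (0.1891, -0.982, 0)


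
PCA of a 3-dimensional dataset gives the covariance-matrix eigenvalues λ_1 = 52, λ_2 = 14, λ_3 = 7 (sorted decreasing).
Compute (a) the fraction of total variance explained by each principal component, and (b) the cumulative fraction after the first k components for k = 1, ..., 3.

Step 1 — total variance = trace(Sigma) = Σ λ_i = 52 + 14 + 7 = 73.

Step 2 — fraction explained by component i = λ_i / Σ λ:
  PC1: 52/73 = 0.7123
  PC2: 14/73 = 0.1918
  PC3: 7/73 = 0.0959

Step 3 — cumulative fraction after k components = (λ_1 + ... + λ_k) / Σ λ:
  k = 1: 52/73 = 0.7123
  k = 2: (52 + 14)/73 = 66/73 = 0.9041
  k = 3: (52 + 14 + 7)/73 = 73/73 = 1

Summary (fraction, with percent):

explained: PC1 0.7123 (71.23%), PC2 0.1918 (19.18%), PC3 0.0959 (9.59%);  cumulative: 0.7123, 0.9041, 1


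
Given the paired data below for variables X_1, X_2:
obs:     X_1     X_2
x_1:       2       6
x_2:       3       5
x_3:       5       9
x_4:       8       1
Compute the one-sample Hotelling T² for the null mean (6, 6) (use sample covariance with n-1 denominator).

Step 1 — sample mean vector:
  mean(X_1) = (2 + 3 + 5 + 8) / 4 = 18/4 = 4.5
  mean(X_2) = (6 + 5 + 9 + 1) / 4 = 21/4 = 5.25
  x̄ = (4.5, 5.25),  deviation x̄ - mu_0 = (4.5, 5.25) - (6, 6) = (-1.5, -0.75).

Step 2 — sample covariance matrix, S[i,j] = (1/(n-1)) · Σ_k (x_{k,i} - mean_i) · (x_{k,j} - mean_j), divisor n-1 = 3:
  S[X_1,X_1] = ((-2.5)·(-2.5) + (-1.5)·(-1.5) + (0.5)·(0.5) + (3.5)·(3.5)) / 3 = 21/3 = 7
  S[X_1,X_2] = ((-2.5)·(0.75) + (-1.5)·(-0.25) + (0.5)·(3.75) + (3.5)·(-4.25)) / 3 = -14.5/3 = -4.8333
  S[X_2,X_2] = ((0.75)·(0.75) + (-0.25)·(-0.25) + (3.75)·(3.75) + (-4.25)·(-4.25)) / 3 = 32.75/3 = 10.9167
  S = [[7, -4.8333],
 [-4.8333, 10.9167]].

Step 3 — invert S. det(S) = 7·10.9167 - (-4.8333)² = 53.0556.
  S^{-1} = (1/det) · [[d, -b], [-b, a]] = [[0.2058, 0.0911],
 [0.0911, 0.1319]].

Step 4 — quadratic form (x̄ - mu_0)^T · S^{-1} · (x̄ - mu_0):
  S^{-1} · (x̄ - mu_0) = (-0.377, -0.2356),
  (x̄ - mu_0)^T · [...] = (-1.5)·(-0.377) + (-0.75)·(-0.2356) = 0.7421.

Step 5 — scale by n: T² = 4 · 0.7421 = 2.9686.

T² ≈ 2.9686


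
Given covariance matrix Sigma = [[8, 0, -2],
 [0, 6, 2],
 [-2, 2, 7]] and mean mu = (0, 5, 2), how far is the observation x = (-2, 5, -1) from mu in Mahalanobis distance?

Step 1 — centre the observation: (x - mu) = (-2, 0, -3).

Step 2 — invert Sigma (cofactor / det for 3×3, or solve directly):
  Sigma^{-1} = [[0.1357, -0.0143, 0.0429],
 [-0.0143, 0.1857, -0.0571],
 [0.0429, -0.0571, 0.1714]].

Step 3 — form the quadratic (x - mu)^T · Sigma^{-1} · (x - mu):
  Sigma^{-1} · (x - mu) = (-0.4, 0.2, -0.6).
  (x - mu)^T · [Sigma^{-1} · (x - mu)] = (-2)·(-0.4) + (0)·(0.2) + (-3)·(-0.6) = 2.6.

Step 4 — take square root: d = √(2.6) ≈ 1.6125.

d(x, mu) = √(2.6) ≈ 1.6125


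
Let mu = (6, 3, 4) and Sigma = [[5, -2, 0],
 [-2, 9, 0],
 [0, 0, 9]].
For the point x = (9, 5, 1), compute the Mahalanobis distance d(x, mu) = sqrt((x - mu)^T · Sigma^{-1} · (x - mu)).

Step 1 — centre the observation: (x - mu) = (3, 2, -3).

Step 2 — invert Sigma (cofactor / det for 3×3, or solve directly):
  Sigma^{-1} = [[0.2195, 0.0488, 0],
 [0.0488, 0.122, 0],
 [0, 0, 0.1111]].

Step 3 — form the quadratic (x - mu)^T · Sigma^{-1} · (x - mu):
  Sigma^{-1} · (x - mu) = (0.7561, 0.3902, -0.3333).
  (x - mu)^T · [Sigma^{-1} · (x - mu)] = (3)·(0.7561) + (2)·(0.3902) + (-3)·(-0.3333) = 4.0488.

Step 4 — take square root: d = √(4.0488) ≈ 2.0122.

d(x, mu) = √(4.0488) ≈ 2.0122


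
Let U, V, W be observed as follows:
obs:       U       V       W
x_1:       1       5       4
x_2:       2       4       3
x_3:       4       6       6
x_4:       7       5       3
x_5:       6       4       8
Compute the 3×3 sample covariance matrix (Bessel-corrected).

Step 1 — column means:
  mean(U) = (1 + 2 + 4 + 7 + 6) / 5 = 20/5 = 4
  mean(V) = (5 + 4 + 6 + 5 + 4) / 5 = 24/5 = 4.8
  mean(W) = (4 + 3 + 6 + 3 + 8) / 5 = 24/5 = 4.8

Step 2 — sample covariance S[i,j] = (1/(n-1)) · Σ_k (x_{k,i} - mean_i) · (x_{k,j} - mean_j), with n-1 = 4.
  S[U,U] = ((-3)·(-3) + (-2)·(-2) + (0)·(0) + (3)·(3) + (2)·(2)) / 4 = 26/4 = 6.5
  S[U,V] = ((-3)·(0.2) + (-2)·(-0.8) + (0)·(1.2) + (3)·(0.2) + (2)·(-0.8)) / 4 = 0/4 = 0
  S[U,W] = ((-3)·(-0.8) + (-2)·(-1.8) + (0)·(1.2) + (3)·(-1.8) + (2)·(3.2)) / 4 = 7/4 = 1.75
  S[V,V] = ((0.2)·(0.2) + (-0.8)·(-0.8) + (1.2)·(1.2) + (0.2)·(0.2) + (-0.8)·(-0.8)) / 4 = 2.8/4 = 0.7
  S[V,W] = ((0.2)·(-0.8) + (-0.8)·(-1.8) + (1.2)·(1.2) + (0.2)·(-1.8) + (-0.8)·(3.2)) / 4 = -0.2/4 = -0.05
  S[W,W] = ((-0.8)·(-0.8) + (-1.8)·(-1.8) + (1.2)·(1.2) + (-1.8)·(-1.8) + (3.2)·(3.2)) / 4 = 18.8/4 = 4.7

S is symmetric (S[j,i] = S[i,j]). Assembling:

S = [[6.5, 0, 1.75],
 [0, 0.7, -0.05],
 [1.75, -0.05, 4.7]]


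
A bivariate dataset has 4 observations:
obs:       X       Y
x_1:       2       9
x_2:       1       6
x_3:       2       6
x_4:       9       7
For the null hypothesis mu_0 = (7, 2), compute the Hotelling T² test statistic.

Step 1 — sample mean vector:
  mean(X) = (2 + 1 + 2 + 9) / 4 = 14/4 = 3.5
  mean(Y) = (9 + 6 + 6 + 7) / 4 = 28/4 = 7
  x̄ = (3.5, 7),  deviation x̄ - mu_0 = (3.5, 7) - (7, 2) = (-3.5, 5).

Step 2 — sample covariance matrix, S[i,j] = (1/(n-1)) · Σ_k (x_{k,i} - mean_i) · (x_{k,j} - mean_j), divisor n-1 = 3:
  S[X,X] = ((-1.5)·(-1.5) + (-2.5)·(-2.5) + (-1.5)·(-1.5) + (5.5)·(5.5)) / 3 = 41/3 = 13.6667
  S[X,Y] = ((-1.5)·(2) + (-2.5)·(-1) + (-1.5)·(-1) + (5.5)·(0)) / 3 = 1/3 = 0.3333
  S[Y,Y] = ((2)·(2) + (-1)·(-1) + (-1)·(-1) + (0)·(0)) / 3 = 6/3 = 2
  S = [[13.6667, 0.3333],
 [0.3333, 2]].

Step 3 — invert S. det(S) = 13.6667·2 - (0.3333)² = 27.2222.
  S^{-1} = (1/det) · [[d, -b], [-b, a]] = [[0.0735, -0.0122],
 [-0.0122, 0.502]].

Step 4 — quadratic form (x̄ - mu_0)^T · S^{-1} · (x̄ - mu_0):
  S^{-1} · (x̄ - mu_0) = (-0.3184, 2.5531),
  (x̄ - mu_0)^T · [...] = (-3.5)·(-0.3184) + (5)·(2.5531) = 13.8796.

Step 5 — scale by n: T² = 4 · 13.8796 = 55.5184.

T² ≈ 55.5184


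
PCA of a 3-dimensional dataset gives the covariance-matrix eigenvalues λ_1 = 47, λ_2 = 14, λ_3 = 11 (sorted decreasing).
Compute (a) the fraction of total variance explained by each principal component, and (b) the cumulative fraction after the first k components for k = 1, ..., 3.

Step 1 — total variance = trace(Sigma) = Σ λ_i = 47 + 14 + 11 = 72.

Step 2 — fraction explained by component i = λ_i / Σ λ:
  PC1: 47/72 = 0.6528
  PC2: 14/72 = 0.1944
  PC3: 11/72 = 0.1528

Step 3 — cumulative fraction after k components = (λ_1 + ... + λ_k) / Σ λ:
  k = 1: 47/72 = 0.6528
  k = 2: (47 + 14)/72 = 61/72 = 0.8472
  k = 3: (47 + 14 + 11)/72 = 72/72 = 1

Summary (fraction, with percent):

explained: PC1 0.6528 (65.28%), PC2 0.1944 (19.44%), PC3 0.1528 (15.28%);  cumulative: 0.6528, 0.8472, 1


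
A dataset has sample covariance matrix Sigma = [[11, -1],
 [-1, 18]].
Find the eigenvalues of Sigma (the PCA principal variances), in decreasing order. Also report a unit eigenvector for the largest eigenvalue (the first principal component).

Step 1 — characteristic polynomial of 2×2 Sigma:
  det(Sigma - λI) = λ² - trace · λ + det = 0.
  trace = 11 + 18 = 29, det = 11·18 - (-1)² = 197.
Step 2 — discriminant:
  Δ = trace² - 4·det = 841 - 788 = 53.
Step 3 — eigenvalues:
  λ = (trace ± √Δ)/2 = (29 ± 7.2801)/2,
  λ_1 = 18.1401,  λ_2 = 10.8599.

Step 4 — unit eigenvector for λ_1: solve (Sigma - λ_1 I)v = 0. First row:
  (11 - 18.1401)·v_x + (-1)·v_y = 0, i.e. (-7.1401)·v_x + (-1)·v_y = 0,
  so v ∝ (b, λ_1 - a) = (-1, 7.1401); multiply by -1 so the first entry is positive: u = (1, -7.1401).
  ||u|| = √((1)² + (-7.1401)²) = √(51.9804) ≈ 7.2097,
  v_1 = u/||u|| ≈ (0.1387, -0.9903) (||v_1|| = 1).

λ_1 = 18.1401,  λ_2 = 10.8599;  v_1 ≈ (0.1387, -0.9903)


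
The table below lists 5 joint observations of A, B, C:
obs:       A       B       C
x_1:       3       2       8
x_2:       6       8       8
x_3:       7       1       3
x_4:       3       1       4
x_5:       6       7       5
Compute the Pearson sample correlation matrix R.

Step 1 — column means:
  mean(A) = (3 + 6 + 7 + 3 + 6) / 5 = 25/5 = 5
  mean(B) = (2 + 8 + 1 + 1 + 7) / 5 = 19/5 = 3.8
  mean(C) = (8 + 8 + 3 + 4 + 5) / 5 = 28/5 = 5.6

Step 2 — sample variances and covariances s[i,j] = (1/(n-1)) · Σ_k (x_{k,i} - mean_i) · (x_{k,j} - mean_j), with n-1 = 4:
  s[A,A] = ((-2)·(-2) + (1)·(1) + (2)·(2) + (-2)·(-2) + (1)·(1)) / 4 = 14/4 = 3.5
  s[A,B] = ((-2)·(-1.8) + (1)·(4.2) + (2)·(-2.8) + (-2)·(-2.8) + (1)·(3.2)) / 4 = 11/4 = 2.75
  s[A,C] = ((-2)·(2.4) + (1)·(2.4) + (2)·(-2.6) + (-2)·(-1.6) + (1)·(-0.6)) / 4 = -5/4 = -1.25
  s[B,B] = ((-1.8)·(-1.8) + (4.2)·(4.2) + (-2.8)·(-2.8) + (-2.8)·(-2.8) + (3.2)·(3.2)) / 4 = 46.8/4 = 11.7
  s[B,C] = ((-1.8)·(2.4) + (4.2)·(2.4) + (-2.8)·(-2.6) + (-2.8)·(-1.6) + (3.2)·(-0.6)) / 4 = 15.6/4 = 3.9
  s[C,C] = ((2.4)·(2.4) + (2.4)·(2.4) + (-2.6)·(-2.6) + (-1.6)·(-1.6) + (-0.6)·(-0.6)) / 4 = 21.2/4 = 5.3
  Sample standard deviations s_i = √(s[i,i]):
  s(A) = √(3.5) = 1.8708
  s(B) = √(11.7) = 3.4205
  s(C) = √(5.3) = 2.3022

Step 3 — r_{ij} = s_{ij} / (s_i · s_j):
  r[A,A] = 1 (diagonal).
  r[A,B] = 2.75 / (1.8708 · 3.4205) = 2.75 / 6.3992 = 0.4297
  r[A,C] = -1.25 / (1.8708 · 2.3022) = -1.25 / 4.307 = -0.2902
  r[B,B] = 1 (diagonal).
  r[B,C] = 3.9 / (3.4205 · 2.3022) = 3.9 / 7.8746 = 0.4953
  r[C,C] = 1 (diagonal).

R is symmetric with unit diagonal. Assembling:

R = [[1, 0.4297, -0.2902],
 [0.4297, 1, 0.4953],
 [-0.2902, 0.4953, 1]]


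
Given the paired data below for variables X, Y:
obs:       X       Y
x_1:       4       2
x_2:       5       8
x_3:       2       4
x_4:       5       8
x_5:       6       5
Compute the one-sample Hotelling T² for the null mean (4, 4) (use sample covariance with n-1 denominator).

Step 1 — sample mean vector:
  mean(X) = (4 + 5 + 2 + 5 + 6) / 5 = 22/5 = 4.4
  mean(Y) = (2 + 8 + 4 + 8 + 5) / 5 = 27/5 = 5.4
  x̄ = (4.4, 5.4),  deviation x̄ - mu_0 = (4.4, 5.4) - (4, 4) = (0.4, 1.4).

Step 2 — sample covariance matrix, S[i,j] = (1/(n-1)) · Σ_k (x_{k,i} - mean_i) · (x_{k,j} - mean_j), divisor n-1 = 4:
  S[X,X] = ((-0.4)·(-0.4) + (0.6)·(0.6) + (-2.4)·(-2.4) + (0.6)·(0.6) + (1.6)·(1.6)) / 4 = 9.2/4 = 2.3
  S[X,Y] = ((-0.4)·(-3.4) + (0.6)·(2.6) + (-2.4)·(-1.4) + (0.6)·(2.6) + (1.6)·(-0.4)) / 4 = 7.2/4 = 1.8
  S[Y,Y] = ((-3.4)·(-3.4) + (2.6)·(2.6) + (-1.4)·(-1.4) + (2.6)·(2.6) + (-0.4)·(-0.4)) / 4 = 27.2/4 = 6.8
  S = [[2.3, 1.8],
 [1.8, 6.8]].

Step 3 — invert S. det(S) = 2.3·6.8 - (1.8)² = 12.4.
  S^{-1} = (1/det) · [[d, -b], [-b, a]] = [[0.5484, -0.1452],
 [-0.1452, 0.1855]].

Step 4 — quadratic form (x̄ - mu_0)^T · S^{-1} · (x̄ - mu_0):
  S^{-1} · (x̄ - mu_0) = (0.0161, 0.2016),
  (x̄ - mu_0)^T · [...] = (0.4)·(0.0161) + (1.4)·(0.2016) = 0.2887.

Step 5 — scale by n: T² = 5 · 0.2887 = 1.4435.

T² ≈ 1.4435
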